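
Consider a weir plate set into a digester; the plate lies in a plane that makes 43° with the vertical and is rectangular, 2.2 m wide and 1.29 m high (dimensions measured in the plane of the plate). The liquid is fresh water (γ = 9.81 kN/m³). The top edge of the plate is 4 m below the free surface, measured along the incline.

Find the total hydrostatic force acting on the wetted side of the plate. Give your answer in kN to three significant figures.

F ≈ 94.6 kN

γ = 9.81 kN/m³.
The plate makes 43° with the vertical, i.e. θ = 90° − 43° = 47° to the horizontal. Measuring y along the incline from the free-surface line, vertical depth h = y·sinθ with sinθ = 0.731354.
The centroid lies 1.29/2 = 0.645 m below the top edge, so y_c = 4 + 0.645 = 4.645 m and h_c = 4.645 × 0.731354 = 3.39714 m.
A = 2.2 × 1.29 = 2.838 m².
Resultant F = γ·h_c·A = 9.81 × 3.39714 × 2.838 = 94.579 kN.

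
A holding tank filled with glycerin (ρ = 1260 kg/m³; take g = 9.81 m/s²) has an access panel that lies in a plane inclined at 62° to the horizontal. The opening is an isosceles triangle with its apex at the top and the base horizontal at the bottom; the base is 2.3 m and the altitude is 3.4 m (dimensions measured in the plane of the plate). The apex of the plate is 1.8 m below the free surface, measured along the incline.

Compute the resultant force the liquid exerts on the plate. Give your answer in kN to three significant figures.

F ≈ 174 kN

γ = ρg = 1260 × 9.81 / 1000 = 12.3606 kN/m³.
Let θ = 62° be the plate's angle to the horizontal; measure y along the incline from where the plane meets the free surface. Vertical depth h = y·sinθ with sinθ = 0.882948.
With the apex up, the centroid sits 2h/3 = 2 × 3.4/3 = 2.26667 m below the apex, so y_c = 1.8 + 2.26667 = 4.06667 m and h_c = 4.06667 × 0.882948 = 3.59066 m.
A = ½ × 2.3 × 3.4 = 3.91 m².
Resultant F = γ·h_c·A = 12.3606 × 3.59066 × 3.91 = 173.536 kN.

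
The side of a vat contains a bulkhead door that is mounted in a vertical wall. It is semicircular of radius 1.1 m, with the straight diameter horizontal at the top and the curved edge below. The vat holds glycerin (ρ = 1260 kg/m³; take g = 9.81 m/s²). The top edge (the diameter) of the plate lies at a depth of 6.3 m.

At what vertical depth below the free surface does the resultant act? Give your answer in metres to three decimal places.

h_p = 6.779 m

γ = ρg = 1260 × 9.81 / 1000 = 12.3606 kN/m³.
The centroid of a semicircle lies 4r/(3π) = 0.466854 m from the diameter, here below the top edge, so the centroid depth is h_c = 6.3 + 0.466854 = 6.76685 m.
A = πr²/2 = π × 1.1²/2 = 1.90066 m².
Resultant F = γ·h_c·A = 12.3606 × 6.76685 × 1.90066 = 158.976 kN.
I_c = (π/8 − 8/(9π))·r⁴ = 0.109757 × 1.1⁴ = 0.160695 m⁴.
Centre of pressure: y_p = y_c + I_c/(y_c·A) = 6.76685 + 0.160695/(6.76685 × 1.90066) = 6.76685 + 0.0124943 = 6.77934 m along the plane.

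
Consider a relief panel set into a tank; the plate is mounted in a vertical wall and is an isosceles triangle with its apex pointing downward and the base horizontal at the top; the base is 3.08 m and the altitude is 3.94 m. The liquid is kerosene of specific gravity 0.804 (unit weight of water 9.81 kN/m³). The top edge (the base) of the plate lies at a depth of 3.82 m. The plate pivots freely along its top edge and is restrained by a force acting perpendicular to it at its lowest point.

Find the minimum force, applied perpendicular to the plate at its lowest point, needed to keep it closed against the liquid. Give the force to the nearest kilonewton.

γ = 0.804 × 9.81 = 7.88724 kN/m³.
With the apex down, the centroid sits h/3 = 3.94/3 = 1.31333 m below the base (the top edge), so the centroid depth is h_c = 3.82 + 1.31333 = 5.13333 m.
A = ½ × 3.08 × 3.94 = 6.0676 m².
Resultant F = γ·h_c·A = 7.88724 × 5.13333 × 6.0676 = 245.664 kN.
I_c = b·h³/36 = 3.08 × 3.94³/36 = 5.23283 m⁴.
Centre of pressure: y_p = y_c + I_c/(y_c·A) = 5.13333 + 5.23283/(5.13333 × 6.0676) = 5.13333 + 0.168004 = 5.30133 m along the plane.
The resultant acts 1.31333 + 0.168004 = 1.48133 m (along the plate) below the hinge at the top edge, so the moment about the hinge is M = F × 1.48133 = 245.664 × 1.48133 = 363.909 kN·m.
A normal force at the bottom, 3.94 m from the hinge, must supply this moment: P = 363.909/3.94 = 92.3627 kN.

P ≈ 92 kN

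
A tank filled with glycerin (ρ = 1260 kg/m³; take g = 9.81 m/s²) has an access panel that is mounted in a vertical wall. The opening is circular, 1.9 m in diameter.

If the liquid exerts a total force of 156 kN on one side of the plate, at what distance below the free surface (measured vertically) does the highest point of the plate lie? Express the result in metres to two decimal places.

γ = ρg = 1260 × 9.81 / 1000 = 12.3606 kN/m³.
A = π(0.95)² = 2.83529 m².
From F = γ·h_c·A, the centroid depth is h_c = 156/(12.3606 × 2.83529) = 4.45131 m.
The centroid is at the centre, 0.95 m below the top of the plate, so the highest point sits at h_top = 4.45131 − 0.95 = 3.50131 m below the surface.

d_top ≈ 3.50 m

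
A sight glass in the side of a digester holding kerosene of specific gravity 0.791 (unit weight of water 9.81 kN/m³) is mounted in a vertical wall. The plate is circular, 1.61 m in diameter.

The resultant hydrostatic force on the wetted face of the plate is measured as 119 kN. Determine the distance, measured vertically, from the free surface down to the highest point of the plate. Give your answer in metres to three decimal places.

γ = 0.791 × 9.81 = 7.75971 kN/m³.
A = π(0.805)² = 2.03583 m².
From F = γ·h_c·A, the centroid depth is h_c = 119/(7.75971 × 2.03583) = 7.53286 m.
The centroid is at the centre, 0.805 m below the top of the plate, so the highest point sits at h_top = 7.53286 − 0.805 = 6.72786 m below the surface.

d_top ≈ 6.728 m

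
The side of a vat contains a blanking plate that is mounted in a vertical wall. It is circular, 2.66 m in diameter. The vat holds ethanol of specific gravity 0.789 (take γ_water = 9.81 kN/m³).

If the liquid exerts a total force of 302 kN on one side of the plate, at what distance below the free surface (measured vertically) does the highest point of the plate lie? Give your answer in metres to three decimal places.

d_top ≈ 5.691 m

γ = 0.789 × 9.81 = 7.74009 kN/m³.
A = π(1.33)² = 5.55716 m².
From F = γ·h_c·A, the centroid depth is h_c = 302/(7.74009 × 5.55716) = 7.02115 m.
The centroid is at the centre, 1.33 m below the top of the plate, so the highest point sits at h_top = 7.02115 − 1.33 = 5.69115 m below the surface.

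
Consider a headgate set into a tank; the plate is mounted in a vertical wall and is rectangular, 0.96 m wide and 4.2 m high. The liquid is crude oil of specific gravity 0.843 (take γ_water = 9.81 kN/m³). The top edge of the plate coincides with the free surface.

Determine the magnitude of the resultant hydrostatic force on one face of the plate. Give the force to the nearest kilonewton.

γ = 0.843 × 9.81 = 8.26983 kN/m³.
The centroid lies 4.2/2 = 2.1 m below the top edge, so the centroid depth is h_c = 2.1 m.
A = 0.96 × 4.2 = 4.032 m².
Resultant F = γ·h_c·A = 8.26983 × 2.1 × 4.032 = 70.0223 kN.

F ≈ 70 kN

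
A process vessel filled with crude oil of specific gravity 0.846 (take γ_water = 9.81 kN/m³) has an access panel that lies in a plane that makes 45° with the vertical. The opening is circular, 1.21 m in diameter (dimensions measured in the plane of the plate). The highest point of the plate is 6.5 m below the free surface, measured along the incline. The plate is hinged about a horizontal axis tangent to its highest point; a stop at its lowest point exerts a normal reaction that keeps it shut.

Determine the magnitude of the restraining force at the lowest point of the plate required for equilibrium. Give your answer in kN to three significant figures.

γ = 0.846 × 9.81 = 8.29926 kN/m³.
The plate makes 45° with the vertical, i.e. θ = 90° − 45° = 45° to the horizontal. Measuring y along the incline from the free-surface line, vertical depth h = y·sinθ with sinθ = 0.707107.
The centroid is at the centre, 0.605 m below the top of the plate, so y_c = 6.5 + 0.605 = 7.105 m and h_c = 7.105 × 0.707107 = 5.024 m.
A = π(0.605)² = 1.1499 m².
Resultant F = γ·h_c·A = 8.29926 × 5.024 × 1.1499 = 47.9456 kN.
I_c = πr⁴/4 = π × 0.605⁴/4 = 0.105223 m⁴.
Centre of pressure: y_p = y_c + I_c/(y_c·A) = 7.105 + 0.105223/(7.105 × 1.1499) = 7.105 + 0.0128791 = 7.11788 m along the plane.
The resultant acts 0.605 + 0.0128791 = 0.617879 m (along the plate) below the hinge at the top edge, so the moment about the hinge is M = F × 0.617879 = 47.9456 × 0.617879 = 29.6246 kN·m.
A normal force at the bottom, 1.21 m from the hinge, must supply this moment: P = 29.6246/1.21 = 24.4831 kN.

P ≈ 24.5 kN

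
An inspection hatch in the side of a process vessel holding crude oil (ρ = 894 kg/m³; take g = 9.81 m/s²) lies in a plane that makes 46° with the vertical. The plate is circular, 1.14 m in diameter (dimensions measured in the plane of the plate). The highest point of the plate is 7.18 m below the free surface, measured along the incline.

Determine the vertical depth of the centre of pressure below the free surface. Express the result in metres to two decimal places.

γ = ρg = 894 × 9.81 / 1000 = 8.77014 kN/m³.
The plate makes 46° with the vertical, i.e. θ = 90° − 46° = 44° to the horizontal. Measuring y along the incline from the free-surface line, vertical depth h = y·sinθ with sinθ = 0.694658.
The centroid is at the centre, 0.57 m below the top of the plate, so y_c = 7.18 + 0.57 = 7.75 m and h_c = 7.75 × 0.694658 = 5.3836 m.
A = π(0.57)² = 1.0207 m².
Resultant F = γ·h_c·A = 8.77014 × 5.3836 × 1.0207 = 48.1923 kN.
I_c = πr⁴/4 = π × 0.57⁴/4 = 0.0829066 m⁴.
Centre of pressure: y_p = y_c + I_c/(y_c·A) = 7.75 + 0.0829066/(7.75 × 1.0207) = 7.75 + 0.0104807 = 7.76048 m along the plane.
Vertically, h_p = y_p·sinθ = 7.76048 × 0.694658 = 5.39088 m.

h_p = 5.39 m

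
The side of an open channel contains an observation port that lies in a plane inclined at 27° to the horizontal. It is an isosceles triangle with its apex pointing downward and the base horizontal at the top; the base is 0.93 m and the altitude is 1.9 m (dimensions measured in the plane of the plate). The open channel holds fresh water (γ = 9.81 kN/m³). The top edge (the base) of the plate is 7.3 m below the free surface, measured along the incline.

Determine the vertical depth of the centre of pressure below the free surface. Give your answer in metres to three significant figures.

γ = 9.81 kN/m³.
Let θ = 27° be the plate's angle to the horizontal; measure y along the incline from where the plane meets the free surface. Vertical depth h = y·sinθ with sinθ = 0.453990.
With the apex down, the centroid sits h/3 = 1.9/3 = 0.633333 m below the base (the top edge), so y_c = 7.3 + 0.633333 = 7.93333 m and h_c = 7.93333 × 0.453990 = 3.60165 m.
A = ½ × 0.93 × 1.9 = 0.8835 m².
Resultant F = γ·h_c·A = 9.81 × 3.60165 × 0.8835 = 31.216 kN.
I_c = b·h³/36 = 0.93 × 1.9³/36 = 0.177191 m⁴.
Centre of pressure: y_p = y_c + I_c/(y_c·A) = 7.93333 + 0.177191/(7.93333 × 0.8835) = 7.93333 + 0.0252801 = 7.95861 m along the plane.
Vertically, h_p = y_p·sinθ = 7.95861 × 0.453990 = 3.61313 m.

h_p = 3.61 m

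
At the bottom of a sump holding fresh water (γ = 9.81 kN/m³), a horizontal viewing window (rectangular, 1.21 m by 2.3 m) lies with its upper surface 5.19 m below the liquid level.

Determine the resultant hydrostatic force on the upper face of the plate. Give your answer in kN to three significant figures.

F ≈ 142 kN

γ = 9.81 kN/m³.
The plate is horizontal, so pressure is uniform at p = γ·h = 9.81 × 5.19 = 50.9139 kN/m².
A = 1.21 × 2.3 = 2.783 m².
F = p·A = 50.9139 × 2.783 = 141.693 kN.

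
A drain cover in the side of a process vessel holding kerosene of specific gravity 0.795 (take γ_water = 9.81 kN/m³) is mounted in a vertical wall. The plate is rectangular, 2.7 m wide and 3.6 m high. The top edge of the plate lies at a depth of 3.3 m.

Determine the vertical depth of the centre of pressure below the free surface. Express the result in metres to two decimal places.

h_p = 5.31 m

γ = 0.795 × 9.81 = 7.79895 kN/m³.
The centroid lies 3.6/2 = 1.8 m below the top edge, so the centroid depth is h_c = 3.3 + 1.8 = 5.1 m.
A = 2.7 × 3.6 = 9.72 m².
Resultant F = γ·h_c·A = 7.79895 × 5.1 × 9.72 = 386.61 kN.
I_c = b·h³/12 = 2.7 × 3.6³/12 = 10.4976 m⁴.
Centre of pressure: y_p = y_c + I_c/(y_c·A) = 5.1 + 10.4976/(5.1 × 9.72) = 5.1 + 0.211765 = 5.31176 m along the plane.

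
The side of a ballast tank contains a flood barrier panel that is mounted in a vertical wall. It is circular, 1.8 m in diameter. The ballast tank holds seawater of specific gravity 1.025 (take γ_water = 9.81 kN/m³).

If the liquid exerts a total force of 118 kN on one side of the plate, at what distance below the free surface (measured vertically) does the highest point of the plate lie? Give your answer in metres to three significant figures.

γ = 1.025 × 9.81 = 10.05525 kN/m³.
A = π(0.9)² = 2.54469 m².
From F = γ·h_c·A, the centroid depth is h_c = 118/(10.05525 × 2.54469) = 4.61163 m.
The centroid is at the centre, 0.9 m below the top of the plate, so the highest point sits at h_top = 4.61163 − 0.9 = 3.71163 m below the surface.

d_top ≈ 3.71 m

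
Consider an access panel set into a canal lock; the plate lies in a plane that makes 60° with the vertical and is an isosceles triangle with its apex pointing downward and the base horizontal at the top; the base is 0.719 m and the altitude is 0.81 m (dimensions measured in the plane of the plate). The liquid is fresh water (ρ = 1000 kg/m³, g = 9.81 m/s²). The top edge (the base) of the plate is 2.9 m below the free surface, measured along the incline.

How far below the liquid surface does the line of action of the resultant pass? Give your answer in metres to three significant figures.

h_p = 1.59 m

γ = ρg = 1000 × 9.81 = 9810 N/m³ = 9.81 kN/m³.
The plate makes 60° with the vertical, i.e. θ = 90° − 60° = 30° to the horizontal. Measuring y along the incline from the free-surface line, vertical depth h = y·sinθ with sinθ = 0.500000.
With the apex down, the centroid sits h/3 = 0.81/3 = 0.27 m below the base (the top edge), so y_c = 2.9 + 0.27 = 3.17 m and h_c = 3.17 × 0.500000 = 1.585 m.
A = ½ × 0.719 × 0.81 = 0.291195 m².
Resultant F = γ·h_c·A = 9.81 × 1.585 × 0.291195 = 4.52775 kN.
I_c = b·h³/36 = 0.719 × 0.81³/36 = 0.0106141 m⁴.
Centre of pressure: y_p = y_c + I_c/(y_c·A) = 3.17 + 0.0106141/(3.17 × 0.291195) = 3.17 + 0.0114985 = 3.1815 m along the plane.
Vertically, h_p = y_p·sinθ = 3.1815 × 0.500000 = 1.59075 m.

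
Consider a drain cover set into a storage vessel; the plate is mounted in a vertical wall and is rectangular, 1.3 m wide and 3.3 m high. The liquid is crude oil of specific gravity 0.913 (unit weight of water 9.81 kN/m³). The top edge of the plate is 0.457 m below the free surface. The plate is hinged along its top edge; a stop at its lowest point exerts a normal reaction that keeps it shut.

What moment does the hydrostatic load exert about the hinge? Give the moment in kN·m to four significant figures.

γ = 0.913 × 9.81 = 8.95653 kN/m³.
The centroid lies 3.3/2 = 1.65 m below the top edge, so the centroid depth is h_c = 0.457 + 1.65 = 2.107 m.
A = 1.3 × 3.3 = 4.29 m².
Resultant F = γ·h_c·A = 8.95653 × 2.107 × 4.29 = 80.9583 kN.
I_c = b·h³/12 = 1.3 × 3.3³/12 = 3.89317 m⁴.
Centre of pressure: y_p = y_c + I_c/(y_c·A) = 2.107 + 3.89317/(2.107 × 4.29) = 2.107 + 0.430707 = 2.53771 m along the plane.
The resultant acts 1.65 + 0.430707 = 2.08071 m (along the plate) below the hinge at the top edge, so the moment about the hinge is M = F × 2.08071 = 80.9583 × 2.08071 = 168.451 kN·m.

M ≈ 168.5 kN·m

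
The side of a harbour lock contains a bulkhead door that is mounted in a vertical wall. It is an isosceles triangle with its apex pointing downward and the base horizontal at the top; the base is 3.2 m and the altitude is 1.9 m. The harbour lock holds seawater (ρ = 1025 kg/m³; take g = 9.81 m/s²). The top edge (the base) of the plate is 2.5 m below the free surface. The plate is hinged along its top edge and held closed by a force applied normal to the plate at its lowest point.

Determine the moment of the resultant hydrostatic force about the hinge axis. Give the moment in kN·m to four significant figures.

M ≈ 66.79 kN·m

γ = ρg = 1025 × 9.81 / 1000 = 10.05525 kN/m³.
With the apex down, the centroid sits h/3 = 1.9/3 = 0.633333 m below the base (the top edge), so the centroid depth is h_c = 2.5 + 0.633333 = 3.13333 m.
A = ½ × 3.2 × 1.9 = 3.04 m².
Resultant F = γ·h_c·A = 10.05525 × 3.13333 × 3.04 = 95.7795 kN.
I_c = b·h³/36 = 3.2 × 1.9³/36 = 0.609689 m⁴.
Centre of pressure: y_p = y_c + I_c/(y_c·A) = 3.13333 + 0.609689/(3.13333 × 3.04) = 3.13333 + 0.0640072 = 3.19734 m along the plane.
The resultant acts 0.633333 + 0.0640072 = 0.69734 m (along the plate) below the hinge at the top edge, so the moment about the hinge is M = F × 0.69734 = 95.7795 × 0.69734 = 66.7909 kN·m.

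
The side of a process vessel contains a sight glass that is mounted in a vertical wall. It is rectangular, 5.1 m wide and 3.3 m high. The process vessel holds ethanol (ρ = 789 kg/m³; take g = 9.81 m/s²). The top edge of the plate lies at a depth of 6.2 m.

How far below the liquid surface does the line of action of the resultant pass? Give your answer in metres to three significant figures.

γ = ρg = 789 × 9.81 / 1000 = 7.74009 kN/m³.
The centroid lies 3.3/2 = 1.65 m below the top edge, so the centroid depth is h_c = 6.2 + 1.65 = 7.85 m.
A = 5.1 × 3.3 = 16.83 m².
Resultant F = γ·h_c·A = 7.74009 × 7.85 × 16.83 = 1022.59 kN.
I_c = b·h³/12 = 5.1 × 3.3³/12 = 15.2732 m⁴.
Centre of pressure: y_p = y_c + I_c/(y_c·A) = 7.85 + 15.2732/(7.85 × 16.83) = 7.85 + 0.115605 = 7.96561 m along the plane.

h_p = 7.97 m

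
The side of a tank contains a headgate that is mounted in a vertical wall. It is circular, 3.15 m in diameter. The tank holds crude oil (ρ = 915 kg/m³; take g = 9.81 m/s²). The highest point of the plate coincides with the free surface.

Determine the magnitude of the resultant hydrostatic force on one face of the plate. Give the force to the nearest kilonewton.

γ = ρg = 915 × 9.81 / 1000 = 8.97615 kN/m³.
The centroid is at the centre, 1.575 m below the top of the plate, so the centroid depth is h_c = 1.575 m.
A = π(1.575)² = 7.79311 m².
Resultant F = γ·h_c·A = 8.97615 × 1.575 × 7.79311 = 110.175 kN.

F ≈ 110 kN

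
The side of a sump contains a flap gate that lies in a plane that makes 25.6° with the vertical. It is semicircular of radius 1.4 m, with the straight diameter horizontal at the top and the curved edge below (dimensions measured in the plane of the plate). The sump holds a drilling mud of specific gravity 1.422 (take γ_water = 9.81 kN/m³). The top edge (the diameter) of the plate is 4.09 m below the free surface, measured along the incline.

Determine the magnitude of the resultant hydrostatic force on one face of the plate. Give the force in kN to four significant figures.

F ≈ 181.4 kN

γ = 1.422 × 9.81 = 13.94982 kN/m³.
The plate makes 25.6° with the vertical, i.e. θ = 90° − 25.6° = 64.4° to the horizontal. Measuring y along the incline from the free-surface line, vertical depth h = y·sinθ with sinθ = 0.901833.
The centroid of a semicircle lies 4r/(3π) = 0.594178 m from the diameter, here below the top edge, so y_c = 4.09 + 0.594178 = 4.68418 m and h_c = 4.68418 × 0.901833 = 4.22435 m.
A = πr²/2 = π × 1.4²/2 = 3.07876 m².
Resultant F = γ·h_c·A = 13.94982 × 4.22435 × 3.07876 = 181.428 kN.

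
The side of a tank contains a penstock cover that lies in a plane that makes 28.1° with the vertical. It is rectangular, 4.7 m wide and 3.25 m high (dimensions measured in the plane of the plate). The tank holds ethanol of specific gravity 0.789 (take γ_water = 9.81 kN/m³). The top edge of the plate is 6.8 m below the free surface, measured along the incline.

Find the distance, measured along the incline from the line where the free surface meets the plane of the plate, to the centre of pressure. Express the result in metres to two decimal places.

y_p = 8.53 m

γ = 0.789 × 9.81 = 7.74009 kN/m³.
The plate makes 28.1° with the vertical, i.e. θ = 90° − 28.1° = 61.9° to the horizontal. Measuring y along the incline from the free-surface line, vertical depth h = y·sinθ with sinθ = 0.882127.
The centroid lies 3.25/2 = 1.625 m below the top edge, so y_c = 6.8 + 1.625 = 8.425 m and h_c = 8.425 × 0.882127 = 7.43192 m.
A = 4.7 × 3.25 = 15.275 m².
Resultant F = γ·h_c·A = 7.74009 × 7.43192 × 15.275 = 878.675 kN.
I_c = b·h³/12 = 4.7 × 3.25³/12 = 13.4452 m⁴.
Centre of pressure: y_p = y_c + I_c/(y_c·A) = 8.425 + 13.4452/(8.425 × 15.275) = 8.425 + 0.104476 = 8.52948 m along the plane.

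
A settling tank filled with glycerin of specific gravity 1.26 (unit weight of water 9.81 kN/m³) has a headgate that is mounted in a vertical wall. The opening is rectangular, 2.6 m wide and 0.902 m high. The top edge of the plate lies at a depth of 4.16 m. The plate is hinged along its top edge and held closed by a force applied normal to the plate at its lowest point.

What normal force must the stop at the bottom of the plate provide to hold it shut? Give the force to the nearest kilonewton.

γ = 1.26 × 9.81 = 12.3606 kN/m³.
The centroid lies 0.902/2 = 0.451 m below the top edge, so the centroid depth is h_c = 4.16 + 0.451 = 4.611 m.
A = 2.6 × 0.902 = 2.3452 m².
Resultant F = γ·h_c·A = 12.3606 × 4.611 × 2.3452 = 133.664 kN.
I_c = b·h³/12 = 2.6 × 0.902³/12 = 0.159005 m⁴.
Centre of pressure: y_p = y_c + I_c/(y_c·A) = 4.611 + 0.159005/(4.611 × 2.3452) = 4.611 + 0.014704 = 4.6257 m along the plane.
The resultant acts 0.451 + 0.014704 = 0.465704 m (along the plate) below the hinge at the top edge, so the moment about the hinge is M = F × 0.465704 = 133.664 × 0.465704 = 62.2479 kN·m.
A normal force at the bottom, 0.902 m from the hinge, must supply this moment: P = 62.2479/0.902 = 69.011 kN.

P ≈ 69 kN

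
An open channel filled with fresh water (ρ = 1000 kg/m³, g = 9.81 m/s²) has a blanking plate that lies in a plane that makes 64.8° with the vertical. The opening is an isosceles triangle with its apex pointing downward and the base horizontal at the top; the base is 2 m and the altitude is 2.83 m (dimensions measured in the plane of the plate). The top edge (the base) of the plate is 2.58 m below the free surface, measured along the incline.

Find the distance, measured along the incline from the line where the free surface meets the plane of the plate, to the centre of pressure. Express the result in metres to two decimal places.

y_p = 3.65 m

γ = ρg = 1000 × 9.81 = 9810 N/m³ = 9.81 kN/m³.
The plate makes 64.8° with the vertical, i.e. θ = 90° − 64.8° = 25.2° to the horizontal. Measuring y along the incline from the free-surface line, vertical depth h = y·sinθ with sinθ = 0.425779.
With the apex down, the centroid sits h/3 = 2.83/3 = 0.943333 m below the base (the top edge), so y_c = 2.58 + 0.943333 = 3.52333 m and h_c = 3.52333 × 0.425779 = 1.50016 m.
A = ½ × 2 × 2.83 = 2.83 m².
Resultant F = γ·h_c·A = 9.81 × 1.50016 × 2.83 = 41.6479 kN.
I_c = b·h³/36 = 2 × 2.83³/36 = 1.25918 m⁴.
Centre of pressure: y_p = y_c + I_c/(y_c·A) = 3.52333 + 1.25918/(3.52333 × 2.83) = 3.52333 + 0.126284 = 3.64961 m along the plane.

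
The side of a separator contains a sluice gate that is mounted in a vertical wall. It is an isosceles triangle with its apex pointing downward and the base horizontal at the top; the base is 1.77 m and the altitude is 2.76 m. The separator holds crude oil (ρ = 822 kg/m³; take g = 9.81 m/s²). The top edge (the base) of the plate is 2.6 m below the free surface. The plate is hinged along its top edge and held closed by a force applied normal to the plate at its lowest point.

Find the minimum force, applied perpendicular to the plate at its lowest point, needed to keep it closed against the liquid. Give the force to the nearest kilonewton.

P ≈ 26 kN

γ = ρg = 822 × 9.81 / 1000 = 8.06382 kN/m³.
With the apex down, the centroid sits h/3 = 2.76/3 = 0.92 m below the base (the top edge), so the centroid depth is h_c = 2.6 + 0.92 = 3.52 m.
A = ½ × 1.77 × 2.76 = 2.4426 m².
Resultant F = γ·h_c·A = 8.06382 × 3.52 × 2.4426 = 69.3323 kN.
I_c = b·h³/36 = 1.77 × 2.76³/36 = 1.03371 m⁴.
Centre of pressure: y_p = y_c + I_c/(y_c·A) = 3.52 + 1.03371/(3.52 × 2.4426) = 3.52 + 0.120227 = 3.64023 m along the plane.
The resultant acts 0.92 + 0.120227 = 1.04023 m (along the plate) below the hinge at the top edge, so the moment about the hinge is M = F × 1.04023 = 69.3323 × 1.04023 = 72.1215 kN·m.
A normal force at the bottom, 2.76 m from the hinge, must supply this moment: P = 72.1215/2.76 = 26.131 kN.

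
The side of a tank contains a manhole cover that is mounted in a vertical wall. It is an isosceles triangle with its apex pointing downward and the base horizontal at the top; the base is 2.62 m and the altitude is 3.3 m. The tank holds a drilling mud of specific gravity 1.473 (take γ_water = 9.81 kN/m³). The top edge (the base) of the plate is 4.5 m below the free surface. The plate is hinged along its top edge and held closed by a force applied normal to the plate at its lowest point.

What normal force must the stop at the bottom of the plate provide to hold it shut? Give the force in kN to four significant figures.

γ = 1.473 × 9.81 = 14.45013 kN/m³.
With the apex down, the centroid sits h/3 = 3.3/3 = 1.1 m below the base (the top edge), so the centroid depth is h_c = 4.5 + 1.1 = 5.6 m.
A = ½ × 2.62 × 3.3 = 4.323 m².
Resultant F = γ·h_c·A = 14.45013 × 5.6 × 4.323 = 349.82 kN.
I_c = b·h³/36 = 2.62 × 3.3³/36 = 2.61542 m⁴.
Centre of pressure: y_p = y_c + I_c/(y_c·A) = 5.6 + 2.61542/(5.6 × 4.323) = 5.6 + 0.108036 = 5.70804 m along the plane.
The resultant acts 1.1 + 0.108036 = 1.20804 m (along the plate) below the hinge at the top edge, so the moment about the hinge is M = F × 1.20804 = 349.82 × 1.20804 = 422.597 kN·m.
A normal force at the bottom, 3.3 m from the hinge, must supply this moment: P = 422.597/3.3 = 128.06 kN.

P ≈ 128.1 kN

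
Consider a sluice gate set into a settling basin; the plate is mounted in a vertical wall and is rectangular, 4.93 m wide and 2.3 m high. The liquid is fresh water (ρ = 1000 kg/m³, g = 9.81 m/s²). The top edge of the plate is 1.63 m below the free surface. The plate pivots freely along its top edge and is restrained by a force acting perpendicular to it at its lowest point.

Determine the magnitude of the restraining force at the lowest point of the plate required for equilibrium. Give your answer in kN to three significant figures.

P ≈ 176 kN

γ = ρg = 1000 × 9.81 = 9810 N/m³ = 9.81 kN/m³.
The centroid lies 2.3/2 = 1.15 m below the top edge, so the centroid depth is h_c = 1.63 + 1.15 = 2.78 m.
A = 4.93 × 2.3 = 11.339 m².
Resultant F = γ·h_c·A = 9.81 × 2.78 × 11.339 = 309.235 kN.
I_c = b·h³/12 = 4.93 × 2.3³/12 = 4.99861 m⁴.
Centre of pressure: y_p = y_c + I_c/(y_c·A) = 2.78 + 4.99861/(2.78 × 11.339) = 2.78 + 0.158573 = 2.93857 m along the plane.
The resultant acts 1.15 + 0.158573 = 1.30857 m (along the plate) below the hinge at the top edge, so the moment about the hinge is M = F × 1.30857 = 309.235 × 1.30857 = 404.656 kN·m.
A normal force at the bottom, 2.3 m from the hinge, must supply this moment: P = 404.656/2.3 = 175.937 kN.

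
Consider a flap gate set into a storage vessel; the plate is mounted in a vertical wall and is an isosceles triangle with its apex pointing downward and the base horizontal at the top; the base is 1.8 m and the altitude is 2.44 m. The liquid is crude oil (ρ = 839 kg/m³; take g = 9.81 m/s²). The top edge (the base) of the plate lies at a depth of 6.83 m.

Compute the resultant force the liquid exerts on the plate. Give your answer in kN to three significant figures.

γ = ρg = 839 × 9.81 / 1000 = 8.23059 kN/m³.
With the apex down, the centroid sits h/3 = 2.44/3 = 0.813333 m below the base (the top edge), so the centroid depth is h_c = 6.83 + 0.813333 = 7.64333 m.
A = ½ × 1.8 × 2.44 = 2.196 m².
Resultant F = γ·h_c·A = 8.23059 × 7.64333 × 2.196 = 138.148 kN.

F ≈ 138 kN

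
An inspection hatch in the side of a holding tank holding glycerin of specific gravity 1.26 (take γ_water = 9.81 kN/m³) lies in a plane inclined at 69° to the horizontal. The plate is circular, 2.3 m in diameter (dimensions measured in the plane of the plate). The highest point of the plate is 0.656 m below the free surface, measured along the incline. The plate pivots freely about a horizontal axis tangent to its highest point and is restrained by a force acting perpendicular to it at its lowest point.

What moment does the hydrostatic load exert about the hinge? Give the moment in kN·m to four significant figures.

M ≈ 115.4 kN·m

γ = 1.26 × 9.81 = 12.3606 kN/m³.
Let θ = 69° be the plate's angle to the horizontal; measure y along the incline from where the plane meets the free surface. Vertical depth h = y·sinθ with sinθ = 0.933580.
The centroid is at the centre, 1.15 m below the top of the plate, so y_c = 0.656 + 1.15 = 1.806 m and h_c = 1.806 × 0.933580 = 1.68605 m.
A = π(1.15)² = 4.15476 m².
Resultant F = γ·h_c·A = 12.3606 × 1.68605 × 4.15476 = 86.5876 kN.
I_c = πr⁴/4 = π × 1.15⁴/4 = 1.37367 m⁴.
Centre of pressure: y_p = y_c + I_c/(y_c·A) = 1.806 + 1.37367/(1.806 × 4.15476) = 1.806 + 0.183071 = 1.98907 m along the plane.
The resultant acts 1.15 + 0.183071 = 1.33307 m (along the plate) below the hinge at the top edge, so the moment about the hinge is M = F × 1.33307 = 86.5876 × 1.33307 = 115.427 kN·m.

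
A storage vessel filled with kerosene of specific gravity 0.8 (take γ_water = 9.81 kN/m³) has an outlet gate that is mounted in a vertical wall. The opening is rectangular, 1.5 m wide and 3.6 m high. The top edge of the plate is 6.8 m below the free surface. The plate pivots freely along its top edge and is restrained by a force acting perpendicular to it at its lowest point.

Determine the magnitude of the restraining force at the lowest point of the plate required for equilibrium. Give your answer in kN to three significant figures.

γ = 0.8 × 9.81 = 7.848 kN/m³.
The centroid lies 3.6/2 = 1.8 m below the top edge, so the centroid depth is h_c = 6.8 + 1.8 = 8.6 m.
A = 1.5 × 3.6 = 5.4 m².
Resultant F = γ·h_c·A = 7.848 × 8.6 × 5.4 = 364.461 kN.
I_c = b·h³/12 = 1.5 × 3.6³/12 = 5.832 m⁴.
Centre of pressure: y_p = y_c + I_c/(y_c·A) = 8.6 + 5.832/(8.6 × 5.4) = 8.6 + 0.125581 = 8.72558 m along the plane.
The resultant acts 1.8 + 0.125581 = 1.92558 m (along the plate) below the hinge at the top edge, so the moment about the hinge is M = F × 1.92558 = 364.461 × 1.92558 = 701.799 kN·m.
A normal force at the bottom, 3.6 m from the hinge, must supply this moment: P = 701.799/3.6 = 194.944 kN.

P ≈ 195 kN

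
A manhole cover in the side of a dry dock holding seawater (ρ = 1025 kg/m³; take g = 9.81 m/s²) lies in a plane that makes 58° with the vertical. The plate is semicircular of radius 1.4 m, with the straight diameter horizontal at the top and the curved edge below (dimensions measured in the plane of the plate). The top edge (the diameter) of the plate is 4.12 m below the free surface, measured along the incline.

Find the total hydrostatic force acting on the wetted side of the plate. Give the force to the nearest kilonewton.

F ≈ 77 kN

γ = ρg = 1025 × 9.81 / 1000 = 10.05525 kN/m³.
The plate makes 58° with the vertical, i.e. θ = 90° − 58° = 32° to the horizontal. Measuring y along the incline from the free-surface line, vertical depth h = y·sinθ with sinθ = 0.529919.
The centroid of a semicircle lies 4r/(3π) = 0.594178 m from the diameter, here below the top edge, so y_c = 4.12 + 0.594178 = 4.71418 m and h_c = 4.71418 × 0.529919 = 2.49813 m.
A = πr²/2 = π × 1.4²/2 = 3.07876 m².
Resultant F = γ·h_c·A = 10.05525 × 2.49813 × 3.07876 = 77.3364 kN.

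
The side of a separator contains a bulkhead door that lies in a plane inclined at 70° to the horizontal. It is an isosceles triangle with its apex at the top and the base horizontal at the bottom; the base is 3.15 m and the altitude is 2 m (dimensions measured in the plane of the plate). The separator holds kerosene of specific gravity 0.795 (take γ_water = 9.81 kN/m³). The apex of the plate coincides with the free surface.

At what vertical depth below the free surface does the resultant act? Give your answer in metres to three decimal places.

γ = 0.795 × 9.81 = 7.79895 kN/m³.
Let θ = 70° be the plate's angle to the horizontal; measure y along the incline from where the plane meets the free surface. Vertical depth h = y·sinθ with sinθ = 0.939693.
With the apex up, the centroid sits 2h/3 = 2 × 2/3 = 1.33333 m below the apex, so y_c = 1.33333 m and h_c = 1.33333 × 0.939693 = 1.25292 m.
A = ½ × 3.15 × 2 = 3.15 m².
Resultant F = γ·h_c·A = 7.79895 × 1.25292 × 3.15 = 30.7801 kN.
I_c = b·h³/36 = 3.15 × 2³/36 = 0.7 m⁴.
Centre of pressure: y_p = y_c + I_c/(y_c·A) = 1.33333 + 0.7/(1.33333 × 3.15) = 1.33333 + 0.166667 = 1.5 m along the plane.
Vertically, h_p = y_p·sinθ = 1.5 × 0.939693 = 1.40954 m.

h_p = 1.410 m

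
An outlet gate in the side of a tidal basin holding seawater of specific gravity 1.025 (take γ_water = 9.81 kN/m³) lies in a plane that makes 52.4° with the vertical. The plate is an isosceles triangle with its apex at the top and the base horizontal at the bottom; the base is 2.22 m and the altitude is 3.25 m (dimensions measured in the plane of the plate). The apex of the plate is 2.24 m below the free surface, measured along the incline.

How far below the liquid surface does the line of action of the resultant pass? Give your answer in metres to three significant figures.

h_p = 2.77 m

γ = 1.025 × 9.81 = 10.05525 kN/m³.
The plate makes 52.4° with the vertical, i.e. θ = 90° − 52.4° = 37.6° to the horizontal. Measuring y along the incline from the free-surface line, vertical depth h = y·sinθ with sinθ = 0.610145.
With the apex up, the centroid sits 2h/3 = 2 × 3.25/3 = 2.16667 m below the apex, so y_c = 2.24 + 2.16667 = 4.40667 m and h_c = 4.40667 × 0.610145 = 2.68871 m.
A = ½ × 2.22 × 3.25 = 3.6075 m².
Resultant F = γ·h_c·A = 10.05525 × 2.68871 × 3.6075 = 97.5311 kN.
I_c = b·h³/36 = 2.22 × 3.25³/36 = 2.1169 m⁴.
Centre of pressure: y_p = y_c + I_c/(y_c·A) = 4.40667 + 2.1169/(4.40667 × 3.6075) = 4.40667 + 0.133163 = 4.53983 m along the plane.
Vertically, h_p = y_p·sinθ = 4.53983 × 0.610145 = 2.76995 m.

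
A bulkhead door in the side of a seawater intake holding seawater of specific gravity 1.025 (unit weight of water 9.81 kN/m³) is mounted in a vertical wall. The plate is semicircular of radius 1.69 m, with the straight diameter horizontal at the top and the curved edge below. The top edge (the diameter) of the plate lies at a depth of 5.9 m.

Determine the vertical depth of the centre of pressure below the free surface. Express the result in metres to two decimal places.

h_p = 6.65 m

γ = 1.025 × 9.81 = 10.05525 kN/m³.
The centroid of a semicircle lies 4r/(3π) = 0.717258 m from the diameter, here below the top edge, so the centroid depth is h_c = 5.9 + 0.717258 = 6.61726 m.
A = πr²/2 = π × 1.69²/2 = 4.48635 m².
Resultant F = γ·h_c·A = 10.05525 × 6.61726 × 4.48635 = 298.514 kN.
I_c = (π/8 − 8/(9π))·r⁴ = 0.109757 × 1.69⁴ = 0.895322 m⁴.
Centre of pressure: y_p = y_c + I_c/(y_c·A) = 6.61726 + 0.895322/(6.61726 × 4.48635) = 6.61726 + 0.0301584 = 6.64742 m along the plane.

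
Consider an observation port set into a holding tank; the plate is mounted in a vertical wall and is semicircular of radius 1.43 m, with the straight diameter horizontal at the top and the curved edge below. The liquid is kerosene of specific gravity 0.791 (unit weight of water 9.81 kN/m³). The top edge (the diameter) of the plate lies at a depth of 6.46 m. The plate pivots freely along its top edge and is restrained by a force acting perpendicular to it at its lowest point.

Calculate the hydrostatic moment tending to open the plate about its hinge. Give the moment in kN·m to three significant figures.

γ = 0.791 × 9.81 = 7.75971 kN/m³.
The centroid of a semicircle lies 4r/(3π) = 0.606911 m from the diameter, here below the top edge, so the centroid depth is h_c = 6.46 + 0.606911 = 7.06691 m.
A = πr²/2 = π × 1.43²/2 = 3.21212 m².
Resultant F = γ·h_c·A = 7.75971 × 7.06691 × 3.21212 = 176.144 kN.
I_c = (π/8 − 8/(9π))·r⁴ = 0.109757 × 1.43⁴ = 0.458962 m⁴.
Centre of pressure: y_p = y_c + I_c/(y_c·A) = 7.06691 + 0.458962/(7.06691 × 3.21212) = 7.06691 + 0.0202188 = 7.08713 m along the plane.
The resultant acts 0.606911 + 0.0202188 = 0.62713 m (along the plate) below the hinge at the top edge, so the moment about the hinge is M = F × 0.62713 = 176.144 × 0.62713 = 110.465 kN·m.

M ≈ 110 kN·m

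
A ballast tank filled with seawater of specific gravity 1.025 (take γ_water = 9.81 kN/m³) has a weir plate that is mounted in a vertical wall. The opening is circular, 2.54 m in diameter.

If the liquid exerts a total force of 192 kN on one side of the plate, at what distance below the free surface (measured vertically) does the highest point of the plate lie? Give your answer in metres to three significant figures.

d_top ≈ 2.50 m

γ = 1.025 × 9.81 = 10.05525 kN/m³.
A = π(1.27)² = 5.06707 m².
From F = γ·h_c·A, the centroid depth is h_c = 192/(10.05525 × 5.06707) = 3.76835 m.
The centroid is at the centre, 1.27 m below the top of the plate, so the highest point sits at h_top = 3.76835 − 1.27 = 2.49835 m below the surface.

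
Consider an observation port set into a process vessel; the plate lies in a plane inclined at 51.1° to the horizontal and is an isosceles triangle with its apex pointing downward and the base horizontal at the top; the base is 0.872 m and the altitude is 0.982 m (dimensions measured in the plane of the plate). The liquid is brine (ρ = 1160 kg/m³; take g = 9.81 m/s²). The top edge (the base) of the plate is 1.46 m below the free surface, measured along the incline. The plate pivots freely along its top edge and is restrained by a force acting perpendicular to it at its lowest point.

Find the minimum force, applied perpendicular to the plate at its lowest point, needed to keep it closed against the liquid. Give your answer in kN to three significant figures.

P ≈ 2.47 kN

γ = ρg = 1160 × 9.81 / 1000 = 11.3796 kN/m³.
Let θ = 51.1° be the plate's angle to the horizontal; measure y along the incline from where the plane meets the free surface. Vertical depth h = y·sinθ with sinθ = 0.778243.
With the apex down, the centroid sits h/3 = 0.982/3 = 0.327333 m below the base (the top edge), so y_c = 1.46 + 0.327333 = 1.78733 m and h_c = 1.78733 × 0.778243 = 1.39098 m.
A = ½ × 0.872 × 0.982 = 0.428152 m².
Resultant F = γ·h_c·A = 11.3796 × 1.39098 × 0.428152 = 6.77713 kN.
I_c = b·h³/36 = 0.872 × 0.982³/36 = 0.0229376 m⁴.
Centre of pressure: y_p = y_c + I_c/(y_c·A) = 1.78733 + 0.0229376/(1.78733 × 0.428152) = 1.78733 + 0.029974 = 1.8173 m along the plane.
The resultant acts 0.327333 + 0.029974 = 0.357307 m (along the plate) below the hinge at the top edge, so the moment about the hinge is M = F × 0.357307 = 6.77713 × 0.357307 = 2.42152 kN·m.
A normal force at the bottom, 0.982 m from the hinge, must supply this moment: P = 2.42152/0.982 = 2.46591 kN.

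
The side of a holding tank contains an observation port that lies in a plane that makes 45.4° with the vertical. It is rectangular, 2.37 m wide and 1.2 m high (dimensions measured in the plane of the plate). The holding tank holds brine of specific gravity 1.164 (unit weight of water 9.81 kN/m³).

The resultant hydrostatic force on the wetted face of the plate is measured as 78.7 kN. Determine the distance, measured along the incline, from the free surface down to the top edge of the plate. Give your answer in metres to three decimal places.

y_top ≈ 2.851 m

γ = 1.164 × 9.81 = 11.41884 kN/m³.
A = 2.37 × 1.2 = 2.844 m².
From F = γ·h_c·A, the centroid depth is h_c = 78.7/(11.41884 × 2.844) = 2.42339 m.
The plate makes 45.4° with the vertical, i.e. θ = 90° − 45.4° = 44.6° to the horizontal. Measuring y along the incline from the free-surface line, vertical depth h = y·sinθ with sinθ = 0.702153.
Along the incline, y_c = h_c/sinθ = 2.42339/0.702153 = 3.45137 m.
The centroid lies 1.2/2 = 0.6 m below the top edge, so the top edge sits at y_top = 3.45137 − 0.6 = 2.85137 m along the incline.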